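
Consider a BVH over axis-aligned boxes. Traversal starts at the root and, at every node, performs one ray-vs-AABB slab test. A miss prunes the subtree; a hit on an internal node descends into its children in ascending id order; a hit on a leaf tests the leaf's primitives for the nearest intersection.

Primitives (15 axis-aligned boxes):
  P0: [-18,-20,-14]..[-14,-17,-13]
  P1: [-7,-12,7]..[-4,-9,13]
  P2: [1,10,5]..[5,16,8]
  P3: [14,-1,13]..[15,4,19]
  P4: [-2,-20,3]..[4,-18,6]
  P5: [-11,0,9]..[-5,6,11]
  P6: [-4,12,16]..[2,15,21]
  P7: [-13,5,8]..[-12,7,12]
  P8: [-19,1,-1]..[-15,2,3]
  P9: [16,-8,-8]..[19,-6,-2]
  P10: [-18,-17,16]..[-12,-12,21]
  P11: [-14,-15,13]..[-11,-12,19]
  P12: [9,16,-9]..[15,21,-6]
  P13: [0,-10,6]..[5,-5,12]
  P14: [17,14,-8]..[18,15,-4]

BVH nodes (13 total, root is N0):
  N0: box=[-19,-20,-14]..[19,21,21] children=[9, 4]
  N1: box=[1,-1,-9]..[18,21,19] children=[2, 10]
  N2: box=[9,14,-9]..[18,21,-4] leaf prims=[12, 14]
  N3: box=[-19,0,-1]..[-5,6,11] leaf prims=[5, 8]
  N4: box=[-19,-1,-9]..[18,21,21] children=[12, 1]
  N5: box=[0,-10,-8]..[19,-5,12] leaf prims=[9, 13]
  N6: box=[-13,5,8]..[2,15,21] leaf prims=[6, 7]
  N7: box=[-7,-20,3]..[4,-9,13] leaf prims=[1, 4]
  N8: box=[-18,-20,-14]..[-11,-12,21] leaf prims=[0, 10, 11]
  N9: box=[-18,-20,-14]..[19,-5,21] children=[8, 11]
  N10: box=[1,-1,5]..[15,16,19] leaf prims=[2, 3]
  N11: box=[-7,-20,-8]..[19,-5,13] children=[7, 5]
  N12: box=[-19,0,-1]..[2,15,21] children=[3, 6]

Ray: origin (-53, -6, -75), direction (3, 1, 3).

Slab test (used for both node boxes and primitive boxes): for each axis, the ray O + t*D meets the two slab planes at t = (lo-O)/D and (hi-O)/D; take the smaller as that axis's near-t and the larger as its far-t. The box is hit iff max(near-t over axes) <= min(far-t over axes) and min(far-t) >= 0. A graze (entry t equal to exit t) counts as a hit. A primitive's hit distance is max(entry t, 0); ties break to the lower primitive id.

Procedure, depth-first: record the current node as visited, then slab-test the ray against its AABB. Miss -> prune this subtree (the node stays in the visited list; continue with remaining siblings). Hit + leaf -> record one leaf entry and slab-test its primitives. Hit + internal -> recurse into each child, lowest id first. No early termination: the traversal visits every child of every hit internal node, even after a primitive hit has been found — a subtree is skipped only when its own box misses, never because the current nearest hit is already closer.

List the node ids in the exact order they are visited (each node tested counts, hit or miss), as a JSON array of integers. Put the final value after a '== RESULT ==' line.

Traverse from the root:
N0 x:[34/3,24] y:[-14,27] z:[61/3,32] -> hit [61/3,24], descend [4, 9]
  N4 x:[34/3,71/3] y:[5,27] z:[22,32] -> hit [22,71/3], descend [1, 12]
    N1 x:[18,71/3] y:[5,27] z:[22,94/3] -> hit [22,71/3], descend [2, 10]
      N2 x:[62/3,71/3] y:[20,27] z:[22,71/3] -> hit [22,71/3] leaf, test {P12@t=22, P14(miss)}
      N10 x:[18,68/3] y:[5,22] z:[80/3,94/3] -> miss, prune
    N12 x:[34/3,55/3] y:[6,21] z:[74/3,32] -> miss, prune
  N9 x:[35/3,24] y:[-14,1] z:[61/3,32] -> miss, prune

7 AABB tests over nodes [0, 4, 1, 2, 10, 12, 9]; 1 leaf entered; closest P12.

== RESULT ==
[0, 4, 1, 2, 10, 12, 9]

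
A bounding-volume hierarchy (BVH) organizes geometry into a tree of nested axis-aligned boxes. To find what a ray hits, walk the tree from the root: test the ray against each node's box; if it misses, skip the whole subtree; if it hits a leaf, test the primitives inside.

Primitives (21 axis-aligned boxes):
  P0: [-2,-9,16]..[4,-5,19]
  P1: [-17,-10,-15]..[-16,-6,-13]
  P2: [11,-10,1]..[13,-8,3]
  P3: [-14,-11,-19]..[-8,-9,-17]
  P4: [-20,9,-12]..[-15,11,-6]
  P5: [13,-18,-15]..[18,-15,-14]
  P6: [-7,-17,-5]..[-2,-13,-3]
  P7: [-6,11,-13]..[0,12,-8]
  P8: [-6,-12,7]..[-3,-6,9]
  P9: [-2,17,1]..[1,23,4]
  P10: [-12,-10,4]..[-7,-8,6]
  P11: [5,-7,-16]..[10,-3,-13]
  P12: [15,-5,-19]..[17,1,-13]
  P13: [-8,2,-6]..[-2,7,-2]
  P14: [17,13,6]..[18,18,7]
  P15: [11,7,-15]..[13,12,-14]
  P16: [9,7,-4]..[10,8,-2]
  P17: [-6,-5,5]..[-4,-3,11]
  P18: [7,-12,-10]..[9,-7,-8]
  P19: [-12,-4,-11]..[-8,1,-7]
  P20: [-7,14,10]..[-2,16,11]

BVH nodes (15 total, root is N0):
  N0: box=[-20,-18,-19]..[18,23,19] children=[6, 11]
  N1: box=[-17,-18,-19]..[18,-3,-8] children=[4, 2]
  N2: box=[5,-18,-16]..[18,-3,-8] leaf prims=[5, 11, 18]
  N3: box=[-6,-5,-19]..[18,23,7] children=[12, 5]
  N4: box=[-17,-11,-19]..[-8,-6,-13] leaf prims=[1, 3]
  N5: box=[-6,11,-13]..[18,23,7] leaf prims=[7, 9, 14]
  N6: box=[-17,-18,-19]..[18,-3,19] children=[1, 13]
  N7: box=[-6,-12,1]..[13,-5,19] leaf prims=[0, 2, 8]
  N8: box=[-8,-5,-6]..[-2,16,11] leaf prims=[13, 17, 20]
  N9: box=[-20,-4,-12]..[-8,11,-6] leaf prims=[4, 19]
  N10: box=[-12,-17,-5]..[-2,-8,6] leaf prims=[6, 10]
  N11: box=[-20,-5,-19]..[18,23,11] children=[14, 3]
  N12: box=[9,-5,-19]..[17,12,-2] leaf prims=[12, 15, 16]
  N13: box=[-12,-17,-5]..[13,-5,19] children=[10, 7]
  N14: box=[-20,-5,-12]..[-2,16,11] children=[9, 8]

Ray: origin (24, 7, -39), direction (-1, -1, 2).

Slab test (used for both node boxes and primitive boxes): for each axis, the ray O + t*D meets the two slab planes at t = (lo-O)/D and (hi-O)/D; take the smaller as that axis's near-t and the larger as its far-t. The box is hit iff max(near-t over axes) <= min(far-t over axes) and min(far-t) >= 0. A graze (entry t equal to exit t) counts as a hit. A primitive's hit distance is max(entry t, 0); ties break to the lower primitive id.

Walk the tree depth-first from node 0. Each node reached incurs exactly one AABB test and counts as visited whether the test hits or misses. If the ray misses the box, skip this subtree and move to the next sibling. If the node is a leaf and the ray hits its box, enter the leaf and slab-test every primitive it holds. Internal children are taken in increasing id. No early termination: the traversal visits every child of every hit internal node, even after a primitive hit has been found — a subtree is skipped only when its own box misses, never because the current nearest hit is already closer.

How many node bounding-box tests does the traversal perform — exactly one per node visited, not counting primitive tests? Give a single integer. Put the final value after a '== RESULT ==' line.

Traverse from the root:
N0 x:[6,44] y:[-16,25] z:[10,29] -> hit [10,25], descend [6, 11]
  N6 x:[6,41] y:[10,25] z:[10,29] -> hit [10,25], descend [1, 13]
    N1 x:[6,41] y:[10,25] z:[10,31/2] -> hit [10,31/2], descend [2, 4]
      N2 x:[6,19] y:[10,25] z:[23/2,31/2] -> hit [23/2,31/2] leaf, test {P5(miss), P11(miss), P18@t=15}
      N4 x:[32,41] y:[13,18] z:[10,13] -> miss, prune
    N13 x:[11,36] y:[12,24] z:[17,29] -> hit [17,24], descend [7, 10]
      N7 x:[11,30] y:[12,19] z:[20,29] -> miss, prune
      N10 x:[26,36] y:[15,24] z:[17,45/2] -> miss, prune
  N11 x:[6,44] y:[-16,12] z:[10,25] -> hit [10,12], descend [3, 14]
    N3 x:[6,30] y:[-16,12] z:[10,23] -> hit [10,12], descend [5, 12]
      N5 x:[6,30] y:[-16,-4] z:[13,23] -> miss, prune
      N12 x:[7,15] y:[-5,12] z:[10,37/2] -> hit [10,12] leaf, test {P12(miss), P15(miss), P16(miss)}
    N14 x:[26,44] y:[-9,12] z:[27/2,25] -> miss, prune

order=[0, 6, 1, 2, 4, 13, 7, 10, 11, 3, 5, 12, 14]  |boxes|=13  |leaves|=2  hit=P18

== RESULT ==
13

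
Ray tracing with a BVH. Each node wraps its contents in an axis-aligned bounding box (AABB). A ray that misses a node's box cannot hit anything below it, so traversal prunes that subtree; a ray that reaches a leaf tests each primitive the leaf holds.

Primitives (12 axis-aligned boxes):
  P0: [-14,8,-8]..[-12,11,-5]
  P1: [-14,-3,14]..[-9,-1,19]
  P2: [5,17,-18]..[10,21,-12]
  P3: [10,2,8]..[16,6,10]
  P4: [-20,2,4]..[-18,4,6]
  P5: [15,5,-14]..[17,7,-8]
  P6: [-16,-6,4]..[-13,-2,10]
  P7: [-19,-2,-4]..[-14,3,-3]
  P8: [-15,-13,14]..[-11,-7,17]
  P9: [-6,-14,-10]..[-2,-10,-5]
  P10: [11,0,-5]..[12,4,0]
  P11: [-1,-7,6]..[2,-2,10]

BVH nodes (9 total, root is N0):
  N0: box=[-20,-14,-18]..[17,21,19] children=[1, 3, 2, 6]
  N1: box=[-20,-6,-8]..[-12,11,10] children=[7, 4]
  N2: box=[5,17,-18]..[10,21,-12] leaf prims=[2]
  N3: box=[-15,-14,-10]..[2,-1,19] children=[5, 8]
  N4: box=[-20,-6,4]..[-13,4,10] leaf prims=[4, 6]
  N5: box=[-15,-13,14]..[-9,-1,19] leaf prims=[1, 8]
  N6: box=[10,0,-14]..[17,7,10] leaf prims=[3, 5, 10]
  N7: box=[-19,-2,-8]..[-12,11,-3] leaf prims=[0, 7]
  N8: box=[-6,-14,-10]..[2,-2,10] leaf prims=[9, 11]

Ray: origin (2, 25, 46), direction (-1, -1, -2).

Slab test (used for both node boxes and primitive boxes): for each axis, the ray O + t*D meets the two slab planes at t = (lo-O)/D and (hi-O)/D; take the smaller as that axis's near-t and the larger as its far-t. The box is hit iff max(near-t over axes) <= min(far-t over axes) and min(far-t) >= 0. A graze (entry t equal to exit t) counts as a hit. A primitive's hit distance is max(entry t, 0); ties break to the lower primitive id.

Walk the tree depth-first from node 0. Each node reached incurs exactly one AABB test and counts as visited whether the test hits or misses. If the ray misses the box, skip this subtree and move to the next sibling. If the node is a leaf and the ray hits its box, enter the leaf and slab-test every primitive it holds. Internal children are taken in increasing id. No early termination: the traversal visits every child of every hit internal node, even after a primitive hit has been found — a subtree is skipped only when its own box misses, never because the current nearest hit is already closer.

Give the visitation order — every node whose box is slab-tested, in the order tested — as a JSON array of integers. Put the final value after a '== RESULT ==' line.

Walk:
N0 x:[-15,22] y:[4,39] z:[27/2,32] -> hit [27/2,22], descend [1, 2, 3, 6]
  N1 x:[14,22] y:[14,31] z:[18,27] -> hit [18,22], descend [4, 7]
    N4 x:[15,22] y:[21,31] z:[18,21] -> hit [21,21] leaf, test {P4@t=21, P6(miss)}
    N7 x:[14,21] y:[14,27] z:[49/2,27] -> miss, prune
  N2 x:[-8,-3] y:[4,8] z:[29,32] -> miss, prune
  N3 x:[0,17] y:[26,39] z:[27/2,28] -> miss, prune
  N6 x:[-15,-8] y:[18,25] z:[18,30] -> miss, prune

Summary -> nodes [0, 1, 4, 7, 2, 3, 6]; box-tests=7; leaf-entries=1; first=P4

== RESULT ==
[0, 1, 4, 7, 2, 3, 6]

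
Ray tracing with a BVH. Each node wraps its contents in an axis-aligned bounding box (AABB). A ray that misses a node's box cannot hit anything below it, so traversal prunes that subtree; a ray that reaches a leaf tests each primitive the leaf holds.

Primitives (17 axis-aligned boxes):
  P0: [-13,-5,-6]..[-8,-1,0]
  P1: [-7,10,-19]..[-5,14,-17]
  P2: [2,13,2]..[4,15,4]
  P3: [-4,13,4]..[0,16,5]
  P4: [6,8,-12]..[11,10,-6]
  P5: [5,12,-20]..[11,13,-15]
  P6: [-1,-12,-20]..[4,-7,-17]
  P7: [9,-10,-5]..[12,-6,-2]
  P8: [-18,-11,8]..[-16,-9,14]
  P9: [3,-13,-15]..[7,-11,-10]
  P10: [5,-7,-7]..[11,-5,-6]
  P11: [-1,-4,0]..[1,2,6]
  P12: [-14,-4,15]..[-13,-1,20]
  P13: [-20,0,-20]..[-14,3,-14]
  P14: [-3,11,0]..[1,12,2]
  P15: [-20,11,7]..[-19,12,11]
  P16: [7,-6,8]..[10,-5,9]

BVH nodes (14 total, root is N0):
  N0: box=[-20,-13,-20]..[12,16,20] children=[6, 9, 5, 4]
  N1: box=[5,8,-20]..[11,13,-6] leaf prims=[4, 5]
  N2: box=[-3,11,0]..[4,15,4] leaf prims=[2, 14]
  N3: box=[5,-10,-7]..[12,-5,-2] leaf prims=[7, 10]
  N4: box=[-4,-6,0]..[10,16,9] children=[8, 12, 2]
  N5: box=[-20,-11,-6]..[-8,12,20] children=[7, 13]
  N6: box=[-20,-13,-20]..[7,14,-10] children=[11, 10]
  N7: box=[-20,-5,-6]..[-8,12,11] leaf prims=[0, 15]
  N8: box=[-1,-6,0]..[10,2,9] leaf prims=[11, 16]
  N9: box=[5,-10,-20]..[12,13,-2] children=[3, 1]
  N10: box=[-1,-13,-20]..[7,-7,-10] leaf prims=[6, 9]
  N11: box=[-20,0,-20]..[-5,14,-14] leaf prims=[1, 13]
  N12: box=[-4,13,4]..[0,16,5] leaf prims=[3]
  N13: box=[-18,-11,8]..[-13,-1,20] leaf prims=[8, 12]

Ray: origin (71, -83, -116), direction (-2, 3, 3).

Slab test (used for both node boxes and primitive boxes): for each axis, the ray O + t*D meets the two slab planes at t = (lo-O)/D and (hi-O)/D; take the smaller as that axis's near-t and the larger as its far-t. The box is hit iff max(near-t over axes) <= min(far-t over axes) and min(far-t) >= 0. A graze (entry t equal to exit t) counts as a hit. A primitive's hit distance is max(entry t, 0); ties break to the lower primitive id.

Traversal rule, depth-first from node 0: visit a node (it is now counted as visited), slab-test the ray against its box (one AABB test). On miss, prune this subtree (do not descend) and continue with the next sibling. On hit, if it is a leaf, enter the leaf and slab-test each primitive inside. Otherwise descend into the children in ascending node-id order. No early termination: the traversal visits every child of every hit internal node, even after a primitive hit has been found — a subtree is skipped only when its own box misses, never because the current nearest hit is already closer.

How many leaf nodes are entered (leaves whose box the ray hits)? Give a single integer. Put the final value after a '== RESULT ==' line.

Traverse from the root:
N0 x:[59/2,91/2] y:[70/3,33] z:[32,136/3] -> hit [32,33], descend [4, 5, 6, 9]
  N4 x:[61/2,75/2] y:[77/3,33] z:[116/3,125/3] -> miss, prune
  N5 x:[79/2,91/2] y:[24,95/3] z:[110/3,136/3] -> miss, prune
  N6 x:[32,91/2] y:[70/3,97/3] z:[32,106/3] -> hit [32,97/3], descend [10, 11]
    N10 x:[32,36] y:[70/3,76/3] z:[32,106/3] -> miss, prune
    N11 x:[38,91/2] y:[83/3,97/3] z:[32,34] -> miss, prune
  N9 x:[59/2,33] y:[73/3,32] z:[32,38] -> hit [32,32], descend [1, 3]
    N1 x:[30,33] y:[91/3,32] z:[32,110/3] -> hit [32,32] leaf, test {P4(miss), P5@t=32}
    N3 x:[59/2,33] y:[73/3,26] z:[109/3,38] -> miss, prune

9 AABB tests over nodes [0, 4, 5, 6, 10, 11, 9, 1, 3]; 1 leaf entered; closest P5.

== RESULT ==
1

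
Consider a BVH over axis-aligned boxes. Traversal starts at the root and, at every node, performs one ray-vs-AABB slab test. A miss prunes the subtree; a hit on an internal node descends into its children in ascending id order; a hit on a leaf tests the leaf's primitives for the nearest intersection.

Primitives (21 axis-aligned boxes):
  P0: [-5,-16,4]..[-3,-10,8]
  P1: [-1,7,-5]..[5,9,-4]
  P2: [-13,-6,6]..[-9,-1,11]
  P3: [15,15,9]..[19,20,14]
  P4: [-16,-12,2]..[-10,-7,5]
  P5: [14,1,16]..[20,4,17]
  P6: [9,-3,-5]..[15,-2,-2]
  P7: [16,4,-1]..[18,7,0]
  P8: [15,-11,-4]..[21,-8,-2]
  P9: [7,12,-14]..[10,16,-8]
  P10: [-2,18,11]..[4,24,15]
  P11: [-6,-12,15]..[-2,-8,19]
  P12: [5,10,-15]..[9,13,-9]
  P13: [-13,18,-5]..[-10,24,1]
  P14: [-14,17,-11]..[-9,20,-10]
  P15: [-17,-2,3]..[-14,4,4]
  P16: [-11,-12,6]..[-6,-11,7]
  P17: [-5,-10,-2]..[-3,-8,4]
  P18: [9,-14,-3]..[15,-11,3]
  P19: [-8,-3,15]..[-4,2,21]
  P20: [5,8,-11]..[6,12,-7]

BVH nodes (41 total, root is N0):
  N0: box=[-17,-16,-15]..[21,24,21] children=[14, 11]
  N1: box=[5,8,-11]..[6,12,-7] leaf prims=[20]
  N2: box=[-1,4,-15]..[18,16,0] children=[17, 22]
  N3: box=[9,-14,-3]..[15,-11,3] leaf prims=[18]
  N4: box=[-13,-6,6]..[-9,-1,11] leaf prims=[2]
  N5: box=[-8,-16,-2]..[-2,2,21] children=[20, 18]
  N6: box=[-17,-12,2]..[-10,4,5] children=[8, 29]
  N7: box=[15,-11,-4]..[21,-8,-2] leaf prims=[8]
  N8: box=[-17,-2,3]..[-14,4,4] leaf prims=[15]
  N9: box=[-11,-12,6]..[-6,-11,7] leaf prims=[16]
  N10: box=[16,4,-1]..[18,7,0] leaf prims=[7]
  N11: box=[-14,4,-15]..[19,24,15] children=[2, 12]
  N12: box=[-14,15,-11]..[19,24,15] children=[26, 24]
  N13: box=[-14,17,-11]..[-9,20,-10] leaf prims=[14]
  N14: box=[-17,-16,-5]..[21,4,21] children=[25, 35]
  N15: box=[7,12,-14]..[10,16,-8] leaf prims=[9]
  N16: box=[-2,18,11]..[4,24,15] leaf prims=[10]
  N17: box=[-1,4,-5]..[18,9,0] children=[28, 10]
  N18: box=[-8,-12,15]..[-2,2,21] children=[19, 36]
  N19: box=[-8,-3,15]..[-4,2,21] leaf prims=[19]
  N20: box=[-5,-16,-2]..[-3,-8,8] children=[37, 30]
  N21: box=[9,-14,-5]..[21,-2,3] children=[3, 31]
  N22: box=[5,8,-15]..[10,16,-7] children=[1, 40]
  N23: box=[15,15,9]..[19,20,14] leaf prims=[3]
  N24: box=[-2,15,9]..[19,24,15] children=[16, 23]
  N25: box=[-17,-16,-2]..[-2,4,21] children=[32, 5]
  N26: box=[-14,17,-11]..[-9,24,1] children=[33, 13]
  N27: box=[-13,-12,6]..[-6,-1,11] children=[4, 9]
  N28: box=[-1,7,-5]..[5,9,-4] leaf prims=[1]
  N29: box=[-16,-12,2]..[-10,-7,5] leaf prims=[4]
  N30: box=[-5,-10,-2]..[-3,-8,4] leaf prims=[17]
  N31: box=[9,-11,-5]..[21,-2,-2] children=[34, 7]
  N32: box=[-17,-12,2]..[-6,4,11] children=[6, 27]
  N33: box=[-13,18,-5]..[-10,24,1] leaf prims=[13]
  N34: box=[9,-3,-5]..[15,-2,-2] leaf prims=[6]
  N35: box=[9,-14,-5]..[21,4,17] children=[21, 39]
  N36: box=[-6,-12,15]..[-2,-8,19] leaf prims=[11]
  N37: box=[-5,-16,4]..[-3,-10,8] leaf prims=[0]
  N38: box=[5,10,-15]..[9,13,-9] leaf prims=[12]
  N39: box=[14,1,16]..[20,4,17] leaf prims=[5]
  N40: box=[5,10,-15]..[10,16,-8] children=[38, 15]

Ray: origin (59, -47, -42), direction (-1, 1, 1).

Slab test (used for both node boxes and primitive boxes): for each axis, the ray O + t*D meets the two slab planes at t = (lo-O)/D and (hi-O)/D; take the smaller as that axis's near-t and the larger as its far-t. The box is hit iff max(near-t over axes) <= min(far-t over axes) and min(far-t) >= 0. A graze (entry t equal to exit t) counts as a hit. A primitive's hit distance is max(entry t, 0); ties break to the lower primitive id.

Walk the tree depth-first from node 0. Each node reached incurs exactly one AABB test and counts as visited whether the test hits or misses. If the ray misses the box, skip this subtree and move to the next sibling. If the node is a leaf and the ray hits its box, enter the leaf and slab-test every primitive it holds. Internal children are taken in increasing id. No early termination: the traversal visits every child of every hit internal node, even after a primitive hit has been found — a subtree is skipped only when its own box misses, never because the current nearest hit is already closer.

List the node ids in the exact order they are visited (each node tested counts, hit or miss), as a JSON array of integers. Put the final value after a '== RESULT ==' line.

Trace the traversal:
N0 x:[38,76] y:[31,71] z:[27,63] -> hit [38,63], descend [11, 14]
  N11 x:[40,73] y:[51,71] z:[27,57] -> hit [51,57], descend [2, 12]
    N2 x:[41,60] y:[51,63] z:[27,42] -> miss, prune
    N12 x:[40,73] y:[62,71] z:[31,57] -> miss, prune
  N14 x:[38,76] y:[31,51] z:[37,63] -> hit [38,51], descend [25, 35]
    N25 x:[61,76] y:[31,51] z:[40,63] -> miss, prune
    N35 x:[38,50] y:[33,51] z:[37,59] -> hit [38,50], descend [21, 39]
      N21 x:[38,50] y:[33,45] z:[37,45] -> hit [38,45], descend [3, 31]
        N3 x:[44,50] y:[33,36] z:[39,45] -> miss, prune
        N31 x:[38,50] y:[36,45] z:[37,40] -> hit [38,40], descend [7, 34]
          N7 x:[38,44] y:[36,39] z:[38,40] -> hit [38,39] leaf, test {P8@t=38}
          N34 x:[44,50] y:[44,45] z:[37,40] -> miss, prune
      N39 x:[39,45] y:[48,51] z:[58,59] -> miss, prune

Visited [0, 11, 2, 12, 14, 25, 35, 21, 3, 31, 7, 34, 39]. Tests: 13 box, 1 leaf. Nearest: P8.

== RESULT ==
[0, 11, 2, 12, 14, 25, 35, 21, 3, 31, 7, 34, 39]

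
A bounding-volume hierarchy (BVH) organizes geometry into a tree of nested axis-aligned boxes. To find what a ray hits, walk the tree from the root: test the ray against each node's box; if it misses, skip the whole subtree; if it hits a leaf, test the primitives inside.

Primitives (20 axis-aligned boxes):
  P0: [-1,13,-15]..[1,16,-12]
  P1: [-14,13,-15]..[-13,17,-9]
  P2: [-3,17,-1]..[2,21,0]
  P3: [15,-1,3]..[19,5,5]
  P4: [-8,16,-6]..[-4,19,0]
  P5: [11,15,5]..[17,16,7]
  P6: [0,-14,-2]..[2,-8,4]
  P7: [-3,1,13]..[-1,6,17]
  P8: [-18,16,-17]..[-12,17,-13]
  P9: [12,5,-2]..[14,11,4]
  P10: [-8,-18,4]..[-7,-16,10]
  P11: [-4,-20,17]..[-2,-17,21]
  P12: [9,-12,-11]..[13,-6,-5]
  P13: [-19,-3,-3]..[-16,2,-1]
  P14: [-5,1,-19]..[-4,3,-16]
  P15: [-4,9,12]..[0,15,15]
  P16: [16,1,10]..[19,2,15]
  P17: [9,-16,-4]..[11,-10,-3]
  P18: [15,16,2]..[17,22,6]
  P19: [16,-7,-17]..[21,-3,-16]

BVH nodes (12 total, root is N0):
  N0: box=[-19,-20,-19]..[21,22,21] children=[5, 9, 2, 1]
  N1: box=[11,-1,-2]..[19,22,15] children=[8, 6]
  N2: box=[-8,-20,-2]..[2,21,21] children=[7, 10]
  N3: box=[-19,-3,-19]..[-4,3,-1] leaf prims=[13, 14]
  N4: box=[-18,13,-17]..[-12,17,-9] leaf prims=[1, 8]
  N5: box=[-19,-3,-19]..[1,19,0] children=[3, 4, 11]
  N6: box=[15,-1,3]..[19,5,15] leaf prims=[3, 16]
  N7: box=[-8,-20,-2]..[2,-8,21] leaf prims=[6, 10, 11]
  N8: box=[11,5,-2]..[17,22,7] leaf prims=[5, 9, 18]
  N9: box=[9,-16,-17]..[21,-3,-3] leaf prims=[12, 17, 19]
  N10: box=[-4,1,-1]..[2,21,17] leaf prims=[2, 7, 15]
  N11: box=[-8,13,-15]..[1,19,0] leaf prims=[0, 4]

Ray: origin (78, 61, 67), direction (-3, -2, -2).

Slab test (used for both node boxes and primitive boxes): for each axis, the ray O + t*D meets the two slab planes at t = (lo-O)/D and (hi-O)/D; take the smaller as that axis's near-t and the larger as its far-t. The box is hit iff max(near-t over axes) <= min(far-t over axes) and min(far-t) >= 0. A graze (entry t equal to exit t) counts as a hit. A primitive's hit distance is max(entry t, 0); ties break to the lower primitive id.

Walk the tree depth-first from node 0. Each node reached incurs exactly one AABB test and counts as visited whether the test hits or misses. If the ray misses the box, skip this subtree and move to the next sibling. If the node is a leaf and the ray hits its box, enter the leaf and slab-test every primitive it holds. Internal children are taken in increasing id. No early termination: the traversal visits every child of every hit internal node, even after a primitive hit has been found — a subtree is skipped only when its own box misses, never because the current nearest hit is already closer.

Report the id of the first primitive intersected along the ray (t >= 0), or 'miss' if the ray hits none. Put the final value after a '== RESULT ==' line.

Walk:
N0 x:[19,97/3] y:[39/2,81/2] z:[23,43] -> hit [23,97/3], descend [1, 2, 5, 9]
  N1 x:[59/3,67/3] y:[39/2,31] z:[26,69/2] -> miss, prune
  N2 x:[76/3,86/3] y:[20,81/2] z:[23,69/2] -> hit [76/3,86/3], descend [7, 10]
    N7 x:[76/3,86/3] y:[69/2,81/2] z:[23,69/2] -> miss, prune
    N10 x:[76/3,82/3] y:[20,30] z:[25,34] -> hit [76/3,82/3] leaf, test {P2(miss), P7(miss), P15@t=26}
  N5 x:[77/3,97/3] y:[21,32] z:[67/2,43] -> miss, prune
  N9 x:[19,23] y:[32,77/2] z:[35,42] -> miss, prune

7 AABB tests over nodes [0, 1, 2, 7, 10, 5, 9]; 1 leaf entered; closest P15.

== RESULT ==
15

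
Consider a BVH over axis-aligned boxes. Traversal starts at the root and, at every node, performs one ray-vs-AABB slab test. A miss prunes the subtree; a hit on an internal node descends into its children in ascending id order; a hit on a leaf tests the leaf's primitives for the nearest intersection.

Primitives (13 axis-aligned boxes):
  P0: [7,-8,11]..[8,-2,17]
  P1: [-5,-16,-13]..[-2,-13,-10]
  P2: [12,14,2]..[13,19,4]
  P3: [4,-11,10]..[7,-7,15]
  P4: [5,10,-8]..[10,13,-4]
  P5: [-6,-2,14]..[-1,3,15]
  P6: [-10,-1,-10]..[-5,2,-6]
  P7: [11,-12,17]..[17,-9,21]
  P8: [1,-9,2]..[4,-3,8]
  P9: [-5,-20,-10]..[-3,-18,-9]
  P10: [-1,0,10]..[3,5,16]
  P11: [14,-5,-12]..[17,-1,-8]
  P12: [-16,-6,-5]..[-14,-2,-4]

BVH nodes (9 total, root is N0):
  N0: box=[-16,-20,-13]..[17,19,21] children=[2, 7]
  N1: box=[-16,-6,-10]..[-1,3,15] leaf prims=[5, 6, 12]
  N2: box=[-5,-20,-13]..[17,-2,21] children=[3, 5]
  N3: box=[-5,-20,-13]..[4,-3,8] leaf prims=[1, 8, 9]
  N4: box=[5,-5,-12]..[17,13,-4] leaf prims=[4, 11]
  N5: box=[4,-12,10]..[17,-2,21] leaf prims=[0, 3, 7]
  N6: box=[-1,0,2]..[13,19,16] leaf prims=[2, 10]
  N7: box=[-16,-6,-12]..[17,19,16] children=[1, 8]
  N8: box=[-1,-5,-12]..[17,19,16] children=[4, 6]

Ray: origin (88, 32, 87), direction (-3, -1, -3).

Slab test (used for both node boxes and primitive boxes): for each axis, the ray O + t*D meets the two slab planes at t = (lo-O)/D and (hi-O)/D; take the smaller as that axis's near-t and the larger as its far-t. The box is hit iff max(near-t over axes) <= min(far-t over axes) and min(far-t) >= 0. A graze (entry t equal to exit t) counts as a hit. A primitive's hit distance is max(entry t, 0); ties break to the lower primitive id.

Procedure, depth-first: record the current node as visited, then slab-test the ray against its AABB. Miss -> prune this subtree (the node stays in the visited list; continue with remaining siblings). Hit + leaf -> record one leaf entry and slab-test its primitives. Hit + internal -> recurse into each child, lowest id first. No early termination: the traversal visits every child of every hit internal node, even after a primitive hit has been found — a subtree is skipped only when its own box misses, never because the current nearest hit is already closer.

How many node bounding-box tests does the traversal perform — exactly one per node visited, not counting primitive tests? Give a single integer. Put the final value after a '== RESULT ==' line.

Trace the traversal:
N0 x:[71/3,104/3] y:[13,52] z:[22,100/3] -> hit [71/3,100/3], descend [2, 7]
  N2 x:[71/3,31] y:[34,52] z:[22,100/3] -> miss, prune
  N7 x:[71/3,104/3] y:[13,38] z:[71/3,33] -> hit [71/3,33], descend [1, 8]
    N1 x:[89/3,104/3] y:[29,38] z:[24,97/3] -> hit [89/3,97/3] leaf, test {P5(miss), P6@t=31, P12(miss)}
    N8 x:[71/3,89/3] y:[13,37] z:[71/3,33] -> hit [71/3,89/3], descend [4, 6]
      N4 x:[71/3,83/3] y:[19,37] z:[91/3,33] -> miss, prune
      N6 x:[25,89/3] y:[13,32] z:[71/3,85/3] -> hit [25,85/3] leaf, test {P2(miss), P10(miss)}

order=[0, 2, 7, 1, 8, 4, 6]  |boxes|=7  |leaves|=2  hit=P6

== RESULT ==
7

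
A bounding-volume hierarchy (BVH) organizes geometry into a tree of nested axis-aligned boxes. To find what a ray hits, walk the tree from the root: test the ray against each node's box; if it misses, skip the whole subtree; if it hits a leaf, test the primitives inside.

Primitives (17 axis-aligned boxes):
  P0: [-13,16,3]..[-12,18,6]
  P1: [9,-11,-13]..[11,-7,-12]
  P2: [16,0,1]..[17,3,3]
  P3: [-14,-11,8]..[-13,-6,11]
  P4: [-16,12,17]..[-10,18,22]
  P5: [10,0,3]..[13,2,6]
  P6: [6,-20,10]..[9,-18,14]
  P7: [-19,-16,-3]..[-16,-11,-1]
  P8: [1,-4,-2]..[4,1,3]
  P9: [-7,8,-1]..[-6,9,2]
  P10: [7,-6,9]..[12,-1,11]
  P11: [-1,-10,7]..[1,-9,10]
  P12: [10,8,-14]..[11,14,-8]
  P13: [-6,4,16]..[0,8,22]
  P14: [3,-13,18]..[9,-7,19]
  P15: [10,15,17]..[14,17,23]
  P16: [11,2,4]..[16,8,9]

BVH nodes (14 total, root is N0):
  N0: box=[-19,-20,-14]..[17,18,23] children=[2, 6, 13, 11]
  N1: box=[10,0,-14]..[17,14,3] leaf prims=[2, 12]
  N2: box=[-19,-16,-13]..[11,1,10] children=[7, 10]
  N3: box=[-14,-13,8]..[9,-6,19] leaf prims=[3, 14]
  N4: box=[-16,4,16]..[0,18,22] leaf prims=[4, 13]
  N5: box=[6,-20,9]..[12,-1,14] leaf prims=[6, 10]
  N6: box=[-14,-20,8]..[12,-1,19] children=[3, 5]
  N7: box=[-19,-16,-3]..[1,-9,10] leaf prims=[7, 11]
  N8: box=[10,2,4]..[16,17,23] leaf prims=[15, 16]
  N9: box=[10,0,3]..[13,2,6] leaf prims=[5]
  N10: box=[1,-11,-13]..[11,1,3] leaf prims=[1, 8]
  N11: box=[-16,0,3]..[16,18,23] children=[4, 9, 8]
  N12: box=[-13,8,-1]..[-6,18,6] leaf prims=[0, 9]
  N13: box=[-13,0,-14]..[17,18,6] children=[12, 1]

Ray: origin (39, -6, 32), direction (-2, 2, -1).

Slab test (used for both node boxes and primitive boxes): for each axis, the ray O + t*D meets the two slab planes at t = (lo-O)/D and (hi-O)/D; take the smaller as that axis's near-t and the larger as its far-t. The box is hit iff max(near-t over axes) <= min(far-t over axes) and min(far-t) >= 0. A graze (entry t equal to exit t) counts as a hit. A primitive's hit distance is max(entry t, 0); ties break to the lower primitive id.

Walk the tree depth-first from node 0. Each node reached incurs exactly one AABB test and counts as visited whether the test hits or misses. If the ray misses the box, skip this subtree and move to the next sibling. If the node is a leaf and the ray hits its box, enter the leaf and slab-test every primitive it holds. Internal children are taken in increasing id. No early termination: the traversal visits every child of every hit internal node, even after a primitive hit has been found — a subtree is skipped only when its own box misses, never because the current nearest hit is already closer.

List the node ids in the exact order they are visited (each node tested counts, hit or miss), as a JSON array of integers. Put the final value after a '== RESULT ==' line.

Trace the traversal:
N0 x:[11,29] y:[-7,12] z:[9,46] -> hit [11,12], descend [2, 6, 11, 13]
  N2 x:[14,29] y:[-5,7/2] z:[22,45] -> miss, prune
  N6 x:[27/2,53/2] y:[-7,5/2] z:[13,24] -> miss, prune
  N11 x:[23/2,55/2] y:[3,12] z:[9,29] -> hit [23/2,12], descend [4, 8, 9]
    N4 x:[39/2,55/2] y:[5,12] z:[10,16] -> miss, prune
    N8 x:[23/2,29/2] y:[4,23/2] z:[9,28] -> hit [23/2,23/2] leaf, test {P15(miss), P16(miss)}
    N9 x:[13,29/2] y:[3,4] z:[26,29] -> miss, prune
  N13 x:[11,26] y:[3,12] z:[26,46] -> miss, prune

8 AABB tests over nodes [0, 2, 6, 11, 4, 8, 9, 13]; 1 leaf entered; closest miss.

== RESULT ==
[0, 2, 6, 11, 4, 8, 9, 13]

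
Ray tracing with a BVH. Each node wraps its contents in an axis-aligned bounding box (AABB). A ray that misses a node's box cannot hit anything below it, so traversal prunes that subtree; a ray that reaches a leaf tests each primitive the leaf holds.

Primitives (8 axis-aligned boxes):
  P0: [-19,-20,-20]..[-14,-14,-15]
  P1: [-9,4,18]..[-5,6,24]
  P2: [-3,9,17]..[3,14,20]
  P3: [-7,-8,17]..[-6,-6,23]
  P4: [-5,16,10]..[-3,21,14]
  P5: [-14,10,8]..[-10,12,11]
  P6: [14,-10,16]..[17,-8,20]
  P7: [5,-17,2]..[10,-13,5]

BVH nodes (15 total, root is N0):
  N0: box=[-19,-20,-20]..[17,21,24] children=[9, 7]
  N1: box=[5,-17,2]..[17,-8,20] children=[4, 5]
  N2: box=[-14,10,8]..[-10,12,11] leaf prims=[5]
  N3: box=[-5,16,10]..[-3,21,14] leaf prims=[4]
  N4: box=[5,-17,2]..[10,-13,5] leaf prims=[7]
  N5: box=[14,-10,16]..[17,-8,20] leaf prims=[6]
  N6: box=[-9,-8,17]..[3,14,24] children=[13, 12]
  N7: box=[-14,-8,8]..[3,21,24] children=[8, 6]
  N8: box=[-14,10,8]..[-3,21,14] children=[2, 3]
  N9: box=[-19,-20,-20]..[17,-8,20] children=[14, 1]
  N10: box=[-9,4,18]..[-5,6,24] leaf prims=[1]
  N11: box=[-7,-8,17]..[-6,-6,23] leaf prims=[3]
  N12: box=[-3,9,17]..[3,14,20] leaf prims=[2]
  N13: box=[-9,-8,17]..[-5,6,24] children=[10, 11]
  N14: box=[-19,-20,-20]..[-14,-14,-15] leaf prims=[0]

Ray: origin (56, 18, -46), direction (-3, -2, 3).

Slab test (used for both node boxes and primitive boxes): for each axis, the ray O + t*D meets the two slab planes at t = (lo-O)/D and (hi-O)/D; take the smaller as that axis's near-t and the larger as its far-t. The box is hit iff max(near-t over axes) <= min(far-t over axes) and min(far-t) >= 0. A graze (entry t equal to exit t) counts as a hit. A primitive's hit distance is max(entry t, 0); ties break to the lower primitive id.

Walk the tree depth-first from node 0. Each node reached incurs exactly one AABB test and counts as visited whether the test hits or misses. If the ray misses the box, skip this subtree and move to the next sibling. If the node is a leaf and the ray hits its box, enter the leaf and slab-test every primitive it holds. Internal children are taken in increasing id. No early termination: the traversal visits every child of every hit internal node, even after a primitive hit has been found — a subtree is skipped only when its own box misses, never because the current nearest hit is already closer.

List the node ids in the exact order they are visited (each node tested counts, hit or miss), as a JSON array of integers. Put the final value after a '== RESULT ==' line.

Traverse from the root:
N0 x:[13,25] y:[-3/2,19] z:[26/3,70/3] -> hit [13,19], descend [7, 9]
  N7 x:[53/3,70/3] y:[-3/2,13] z:[18,70/3] -> miss, prune
  N9 x:[13,25] y:[13,19] z:[26/3,22] -> hit [13,19], descend [1, 14]
    N1 x:[13,17] y:[13,35/2] z:[16,22] -> hit [16,17], descend [4, 5]
      N4 x:[46/3,17] y:[31/2,35/2] z:[16,17] -> hit [16,17] leaf, test {P7@t=16}
      N5 x:[13,14] y:[13,14] z:[62/3,22] -> miss, prune
    N14 x:[70/3,25] y:[16,19] z:[26/3,31/3] -> miss, prune

Summary -> nodes [0, 7, 9, 1, 4, 5, 14]; box-tests=7; leaf-entries=1; first=P7

== RESULT ==
[0, 7, 9, 1, 4, 5, 14]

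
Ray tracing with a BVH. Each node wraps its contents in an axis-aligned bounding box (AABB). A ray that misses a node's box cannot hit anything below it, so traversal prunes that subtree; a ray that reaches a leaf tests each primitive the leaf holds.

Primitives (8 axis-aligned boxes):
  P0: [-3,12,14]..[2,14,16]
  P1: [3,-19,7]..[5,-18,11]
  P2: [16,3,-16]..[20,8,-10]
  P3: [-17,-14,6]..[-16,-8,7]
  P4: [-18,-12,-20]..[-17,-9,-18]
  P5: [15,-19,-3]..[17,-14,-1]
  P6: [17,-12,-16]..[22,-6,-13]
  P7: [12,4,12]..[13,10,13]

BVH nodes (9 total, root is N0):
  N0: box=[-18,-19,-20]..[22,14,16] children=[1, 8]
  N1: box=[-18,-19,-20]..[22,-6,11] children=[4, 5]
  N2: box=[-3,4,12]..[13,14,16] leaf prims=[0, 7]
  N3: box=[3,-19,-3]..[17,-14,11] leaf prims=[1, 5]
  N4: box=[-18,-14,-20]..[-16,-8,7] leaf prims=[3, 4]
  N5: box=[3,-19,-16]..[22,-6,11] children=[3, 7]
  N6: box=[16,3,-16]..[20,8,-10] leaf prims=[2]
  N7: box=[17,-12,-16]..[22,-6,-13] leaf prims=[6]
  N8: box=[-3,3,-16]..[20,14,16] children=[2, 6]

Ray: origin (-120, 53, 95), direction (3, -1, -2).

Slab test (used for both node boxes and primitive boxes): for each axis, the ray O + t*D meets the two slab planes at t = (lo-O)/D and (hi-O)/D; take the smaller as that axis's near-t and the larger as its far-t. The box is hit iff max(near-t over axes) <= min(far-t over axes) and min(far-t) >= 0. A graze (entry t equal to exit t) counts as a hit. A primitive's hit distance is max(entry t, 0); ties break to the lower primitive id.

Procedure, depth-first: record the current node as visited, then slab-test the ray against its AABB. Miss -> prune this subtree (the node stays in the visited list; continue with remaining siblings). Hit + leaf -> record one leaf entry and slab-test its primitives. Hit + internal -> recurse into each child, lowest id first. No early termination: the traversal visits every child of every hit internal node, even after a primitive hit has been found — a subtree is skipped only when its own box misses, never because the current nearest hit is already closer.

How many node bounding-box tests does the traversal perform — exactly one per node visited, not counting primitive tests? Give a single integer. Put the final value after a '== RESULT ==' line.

Walk:
N0 x:[34,142/3] y:[39,72] z:[79/2,115/2] -> hit [79/2,142/3], descend [1, 8]
  N1 x:[34,142/3] y:[59,72] z:[42,115/2] -> miss, prune
  N8 x:[39,140/3] y:[39,50] z:[79/2,111/2] -> hit [79/2,140/3], descend [2, 6]
    N2 x:[39,133/3] y:[39,49] z:[79/2,83/2] -> hit [79/2,83/2] leaf, test {P0@t=79/2, P7(miss)}
    N6 x:[136/3,140/3] y:[45,50] z:[105/2,111/2] -> miss, prune

order=[0, 1, 8, 2, 6]  |boxes|=5  |leaves|=1  hit=P0

== RESULT ==
5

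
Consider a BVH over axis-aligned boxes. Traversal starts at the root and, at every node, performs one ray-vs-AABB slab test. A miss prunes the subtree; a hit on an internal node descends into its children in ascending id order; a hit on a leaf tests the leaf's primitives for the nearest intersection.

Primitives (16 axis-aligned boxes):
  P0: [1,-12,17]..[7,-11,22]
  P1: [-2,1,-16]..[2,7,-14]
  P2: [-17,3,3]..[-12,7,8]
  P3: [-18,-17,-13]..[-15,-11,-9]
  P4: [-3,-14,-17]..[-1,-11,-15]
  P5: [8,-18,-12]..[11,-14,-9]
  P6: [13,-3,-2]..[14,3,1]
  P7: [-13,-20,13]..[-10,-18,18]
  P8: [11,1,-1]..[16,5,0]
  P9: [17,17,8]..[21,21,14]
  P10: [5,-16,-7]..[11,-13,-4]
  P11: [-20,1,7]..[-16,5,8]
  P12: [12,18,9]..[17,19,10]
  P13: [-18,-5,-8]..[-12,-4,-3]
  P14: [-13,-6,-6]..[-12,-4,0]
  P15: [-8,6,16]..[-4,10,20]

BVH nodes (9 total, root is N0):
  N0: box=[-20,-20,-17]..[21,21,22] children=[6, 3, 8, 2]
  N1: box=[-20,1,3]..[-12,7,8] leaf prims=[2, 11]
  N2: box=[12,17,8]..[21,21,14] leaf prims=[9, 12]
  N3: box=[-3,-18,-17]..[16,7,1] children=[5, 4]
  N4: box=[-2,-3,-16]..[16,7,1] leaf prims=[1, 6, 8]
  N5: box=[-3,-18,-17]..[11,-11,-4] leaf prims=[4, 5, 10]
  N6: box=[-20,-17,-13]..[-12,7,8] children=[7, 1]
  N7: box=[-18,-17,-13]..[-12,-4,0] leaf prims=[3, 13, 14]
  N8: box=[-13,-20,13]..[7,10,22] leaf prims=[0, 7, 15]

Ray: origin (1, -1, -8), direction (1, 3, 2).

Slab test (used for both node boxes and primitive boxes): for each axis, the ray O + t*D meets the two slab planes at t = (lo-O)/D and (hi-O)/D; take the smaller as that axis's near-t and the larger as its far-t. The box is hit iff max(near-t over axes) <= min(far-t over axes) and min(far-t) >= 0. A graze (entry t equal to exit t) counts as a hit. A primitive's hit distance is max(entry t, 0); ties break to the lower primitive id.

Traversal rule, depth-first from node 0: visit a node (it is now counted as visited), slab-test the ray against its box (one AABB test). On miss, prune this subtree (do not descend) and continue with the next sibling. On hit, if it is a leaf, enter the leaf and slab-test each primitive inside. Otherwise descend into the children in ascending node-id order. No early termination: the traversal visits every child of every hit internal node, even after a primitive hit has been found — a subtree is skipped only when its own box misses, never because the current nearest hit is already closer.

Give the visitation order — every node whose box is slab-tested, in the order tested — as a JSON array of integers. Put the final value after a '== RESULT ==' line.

Traverse from the root:
N0 x:[-21,20] y:[-19/3,22/3] z:[-9/2,15] -> hit [-9/2,22/3], descend [2, 3, 6, 8]
  N2 x:[11,20] y:[6,22/3] z:[8,11] -> miss, prune
  N3 x:[-4,15] y:[-17/3,8/3] z:[-9/2,9/2] -> hit [-4,8/3], descend [4, 5]
    N4 x:[-3,15] y:[-2/3,8/3] z:[-4,9/2] -> hit [-2/3,8/3] leaf, test {P1(miss), P6(miss), P8(miss)}
    N5 x:[-4,10] y:[-17/3,-10/3] z:[-9/2,2] -> miss, prune
  N6 x:[-21,-13] y:[-16/3,8/3] z:[-5/2,8] -> miss, prune
  N8 x:[-14,6] y:[-19/3,11/3] z:[21/2,15] -> miss, prune

Visited [0, 2, 3, 4, 5, 6, 8]. Tests: 7 box, 1 leaf. Nearest: miss.

== RESULT ==
[0, 2, 3, 4, 5, 6, 8]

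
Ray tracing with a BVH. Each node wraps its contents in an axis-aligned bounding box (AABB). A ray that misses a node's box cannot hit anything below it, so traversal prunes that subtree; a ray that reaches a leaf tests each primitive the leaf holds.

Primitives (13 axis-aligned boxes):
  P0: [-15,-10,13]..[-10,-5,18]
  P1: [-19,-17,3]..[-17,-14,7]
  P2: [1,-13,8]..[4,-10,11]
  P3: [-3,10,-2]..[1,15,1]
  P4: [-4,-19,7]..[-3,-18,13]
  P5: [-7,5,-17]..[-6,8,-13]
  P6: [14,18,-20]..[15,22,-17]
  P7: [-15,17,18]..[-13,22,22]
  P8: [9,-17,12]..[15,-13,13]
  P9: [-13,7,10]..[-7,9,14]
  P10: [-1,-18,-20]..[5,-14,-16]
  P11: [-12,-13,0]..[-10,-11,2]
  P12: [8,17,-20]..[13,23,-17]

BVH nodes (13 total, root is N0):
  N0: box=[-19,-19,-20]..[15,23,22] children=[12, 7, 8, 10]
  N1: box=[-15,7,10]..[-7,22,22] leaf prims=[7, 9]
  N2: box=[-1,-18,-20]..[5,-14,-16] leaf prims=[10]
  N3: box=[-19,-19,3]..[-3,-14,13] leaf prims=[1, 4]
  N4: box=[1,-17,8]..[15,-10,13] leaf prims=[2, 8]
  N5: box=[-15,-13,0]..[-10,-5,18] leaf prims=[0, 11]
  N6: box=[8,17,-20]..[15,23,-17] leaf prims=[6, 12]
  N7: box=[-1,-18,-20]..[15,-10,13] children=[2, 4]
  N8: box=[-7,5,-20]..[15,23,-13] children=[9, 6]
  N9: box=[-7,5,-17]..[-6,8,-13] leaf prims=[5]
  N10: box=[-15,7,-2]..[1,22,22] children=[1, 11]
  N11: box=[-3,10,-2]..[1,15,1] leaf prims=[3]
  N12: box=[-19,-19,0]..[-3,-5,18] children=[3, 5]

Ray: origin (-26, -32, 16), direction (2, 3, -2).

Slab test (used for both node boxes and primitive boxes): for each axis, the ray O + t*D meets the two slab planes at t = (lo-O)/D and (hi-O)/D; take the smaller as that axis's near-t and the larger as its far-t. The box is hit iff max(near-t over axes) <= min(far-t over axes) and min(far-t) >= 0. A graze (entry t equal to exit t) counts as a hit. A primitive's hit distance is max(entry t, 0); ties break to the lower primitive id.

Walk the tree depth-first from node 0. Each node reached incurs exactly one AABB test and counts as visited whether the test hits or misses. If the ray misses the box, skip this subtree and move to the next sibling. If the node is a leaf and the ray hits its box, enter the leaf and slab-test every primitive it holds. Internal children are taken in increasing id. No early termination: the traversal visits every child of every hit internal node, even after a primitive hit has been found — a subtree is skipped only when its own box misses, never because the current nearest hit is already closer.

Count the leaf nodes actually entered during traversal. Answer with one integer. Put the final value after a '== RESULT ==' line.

Traverse from the root:
N0 x:[7/2,41/2] y:[13/3,55/3] z:[-3,18] -> hit [13/3,18], descend [7, 8, 10, 12]
  N7 x:[25/2,41/2] y:[14/3,22/3] z:[3/2,18] -> miss, prune
  N8 x:[19/2,41/2] y:[37/3,55/3] z:[29/2,18] -> hit [29/2,18], descend [6, 9]
    N6 x:[17,41/2] y:[49/3,55/3] z:[33/2,18] -> hit [17,18] leaf, test {P6(miss), P12@t=17}
    N9 x:[19/2,10] y:[37/3,40/3] z:[29/2,33/2] -> miss, prune
  N10 x:[11/2,27/2] y:[13,18] z:[-3,9] -> miss, prune
  N12 x:[7/2,23/2] y:[13/3,9] z:[-1,8] -> hit [13/3,8], descend [3, 5]
    N3 x:[7/2,23/2] y:[13/3,6] z:[3/2,13/2] -> hit [13/3,6] leaf, test {P1(miss), P4(miss)}
    N5 x:[11/2,8] y:[19/3,9] z:[-1,8] -> hit [19/3,8] leaf, test {P0(miss), P11@t=7}

Summary -> nodes [0, 7, 8, 6, 9, 10, 12, 3, 5]; box-tests=9; leaf-entries=3; first=P11

== RESULT ==
3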